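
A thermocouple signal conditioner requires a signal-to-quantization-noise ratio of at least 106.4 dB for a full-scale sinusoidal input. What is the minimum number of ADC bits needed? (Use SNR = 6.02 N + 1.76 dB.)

Required N = ⌈(106.4 − 1.76)/6.02⌉ = ⌈17.382⌉ = 18.

18 bits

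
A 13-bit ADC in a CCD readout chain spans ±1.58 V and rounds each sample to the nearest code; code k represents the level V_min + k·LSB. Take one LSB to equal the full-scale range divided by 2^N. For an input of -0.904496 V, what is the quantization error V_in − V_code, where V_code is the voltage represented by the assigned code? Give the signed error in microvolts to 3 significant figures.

+69.4 µV

Full-scale range = 1.58 V − (-1.58 V) = 3.16 V. LSB = 3.16 V / 2^13 ≈ 385.7 µV.
Position in LSBs: (-0.904496 − (-1.58)) × 8192/3.16 = 1751.1800; rounding gives k = 1751.
Reconstructed level: -1.58 + 1751 × 3.16/8192 V = -0.9045654297 V.
Error = V_in − V_code = -0.904496 − (-0.9045654297) = +69.4 µV.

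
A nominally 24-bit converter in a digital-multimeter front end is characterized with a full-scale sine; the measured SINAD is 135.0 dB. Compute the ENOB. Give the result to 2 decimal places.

Inverting SNR = 6.02 N + 1.76: N_eff = (135.0 − 1.76)/6.02 = 22.1329.

22.13 bits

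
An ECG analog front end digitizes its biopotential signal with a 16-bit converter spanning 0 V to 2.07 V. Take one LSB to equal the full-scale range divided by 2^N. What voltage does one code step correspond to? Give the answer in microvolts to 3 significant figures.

Full-scale range = 2.07 V.
Number of codes = 2^16 = 65536.
LSB = 2.07 V ÷ 2^16 = 2.07/65536 V = 31.6 µV.

31.6 µV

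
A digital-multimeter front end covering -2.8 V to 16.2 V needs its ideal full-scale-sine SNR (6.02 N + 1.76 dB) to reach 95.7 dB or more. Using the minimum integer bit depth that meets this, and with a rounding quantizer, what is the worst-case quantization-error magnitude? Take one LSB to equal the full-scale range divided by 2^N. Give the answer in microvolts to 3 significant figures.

Full-scale range = 16.2 V − (-2.8 V) = 19 V.
N ≥ (95.7 − 1.76)/6.02 = 15.605 → N_min = 16.
One LSB is 19 V / 65536 = 289.92 µV.
|e|_max = LSB/2 = 145 µV.

145 µV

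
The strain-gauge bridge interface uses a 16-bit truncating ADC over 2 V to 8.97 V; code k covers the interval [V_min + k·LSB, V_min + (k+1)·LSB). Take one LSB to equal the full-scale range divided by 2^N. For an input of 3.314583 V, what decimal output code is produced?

Span: 8.97 V − (2 V) = 6.97 V. LSB = 6.97 V / 2^16 ≈ 106.4 µV.
code = ⌊(V_in − V_min)/LSB⌋ = ⌊(V_in − V_min) × 2^16 / range⌋
     = ⌊(3.314583 − (2)) × 65536 / 6.97⌋ = ⌊1.314583 × 65536/6.97⌋
     = ⌊12360.475⌋ = 12360.

12360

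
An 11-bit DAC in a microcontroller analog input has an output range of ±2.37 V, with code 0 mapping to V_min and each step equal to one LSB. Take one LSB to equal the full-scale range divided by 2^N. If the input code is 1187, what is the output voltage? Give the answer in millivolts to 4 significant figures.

377.3 mV

Range = 2.37 − (-2.37) = 4.74 V. LSB = 4.74 V / 2^11.
V_out = -2.37 + 1187 × (4.74/2048) V
      = -2.37 + 2.74726 = 0.377256 V.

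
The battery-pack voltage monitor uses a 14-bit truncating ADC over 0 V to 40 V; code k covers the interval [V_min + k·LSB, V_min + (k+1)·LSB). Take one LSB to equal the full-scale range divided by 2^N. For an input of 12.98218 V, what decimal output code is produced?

Full-scale range = 40 V. LSB = 40 V / 2^14 ≈ 2.441 mV.
V_in − V_min = 12.98218 − (0) = 12.98218 V.
Divide by LSB: 12.98218 × 16384/40 = 5317.5009.
Truncating gives code 5317.

5317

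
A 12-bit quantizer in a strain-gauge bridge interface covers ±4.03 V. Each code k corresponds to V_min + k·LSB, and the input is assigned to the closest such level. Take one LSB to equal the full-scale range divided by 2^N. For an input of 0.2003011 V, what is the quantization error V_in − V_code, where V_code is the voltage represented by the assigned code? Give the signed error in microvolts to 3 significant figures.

−412 µV

Range = 4.03 − (-4.03) = 8.06 V. LSB = 8.06 V / 2^12 ≈ 1.968 mV.
(0.2003011 − (-4.03)) / LSB = 4.2303011 × 4096/8.06 = 2149.7907. Nearest integer: k = 2150.
V_code = V_min + k × range/2^12 = -4.03 + 2150 × 8.06/4096 = 0.2007128906 V.
V_in − V_code = 0.2003011 − (0.2007128906) = −412 µV.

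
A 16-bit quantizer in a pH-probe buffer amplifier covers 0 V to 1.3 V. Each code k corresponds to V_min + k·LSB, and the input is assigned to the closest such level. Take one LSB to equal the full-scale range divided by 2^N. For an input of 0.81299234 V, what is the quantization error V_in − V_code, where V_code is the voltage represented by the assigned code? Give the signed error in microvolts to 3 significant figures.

−3.57 µV

Span = 1.3 V. LSB = 1.3 V / 2^16 ≈ 19.84 µV.
(0.81299234 − (0)) / LSB = 0.81299234 × 65536/1.3 = 40984.8200. Nearest integer: k = 40985.
V_code = V_min + k × range/2^16 = 0 + 40985 × 1.3/65536 = 0.81299591064 V.
V_in − V_code = 0.81299234 − (0.81299591064) = −3.57 µV.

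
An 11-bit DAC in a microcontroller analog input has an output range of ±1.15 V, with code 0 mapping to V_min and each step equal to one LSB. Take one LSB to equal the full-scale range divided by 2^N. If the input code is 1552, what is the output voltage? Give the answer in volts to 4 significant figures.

0.5930 V

Full-scale range = 1.15 V − (-1.15 V) = 2.3 V. LSB = 2.3 V / 2^11.
Output = V_min + (1552/2048) × range = -1.15 + 0.757813 × 2.3 V
      = -1.15 + 1.74297 = 0.592969 V.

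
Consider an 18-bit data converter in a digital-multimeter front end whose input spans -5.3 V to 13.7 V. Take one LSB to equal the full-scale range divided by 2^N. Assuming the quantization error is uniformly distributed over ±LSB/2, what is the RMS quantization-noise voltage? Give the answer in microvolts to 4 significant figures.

20.92 µV

The full-scale span is 13.7 − (-5.3) = 19 V.
LSB = 19 V / 2^18 = 72.4792 µV.
V_rms = LSB/√12 = 72.4792 µV / √12 = 20.92 µV.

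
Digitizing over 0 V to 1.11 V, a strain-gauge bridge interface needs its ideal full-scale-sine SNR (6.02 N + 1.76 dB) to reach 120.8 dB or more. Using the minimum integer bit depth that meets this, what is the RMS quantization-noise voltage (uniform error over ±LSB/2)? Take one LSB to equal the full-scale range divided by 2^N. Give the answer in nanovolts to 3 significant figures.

306 nV

Range is 1.11 V.
6.02 N + 1.76 ≥ 120.8 gives N ≥ 19.774, so the minimum integer is 20.
One LSB is 1.11 V / 1048576 = 1.0586 µV.
σ_q = LSB/√12 = 1.0586 µV/3.4641 = 306 nV.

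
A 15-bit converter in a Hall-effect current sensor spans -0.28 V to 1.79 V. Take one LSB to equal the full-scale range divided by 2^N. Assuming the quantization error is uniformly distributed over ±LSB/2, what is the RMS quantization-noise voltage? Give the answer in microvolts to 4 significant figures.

Range = 1.79 − (-0.28) = 2.07 V.
One LSB is 2.07 V / 32768 = 63.1714 µV.
RMS of a uniform error over width LSB is LSB/√12 = 18.24 µV.

18.24 µV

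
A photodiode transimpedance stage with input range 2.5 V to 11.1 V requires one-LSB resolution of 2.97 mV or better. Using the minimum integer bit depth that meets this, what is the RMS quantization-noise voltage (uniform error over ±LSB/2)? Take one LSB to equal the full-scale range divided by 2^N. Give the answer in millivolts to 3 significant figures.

Span: 11.1 V − (2.5 V) = 8.6 V.
Need 2^N ≥ 8.6 V / 2.97 mV = 2896 → N_min = 12.
Step size = 8.6/4096 V = 2.0996 mV.
σ_q = LSB/√12 = 2.0996 mV/3.4641 = 0.606 mV.

0.606 mV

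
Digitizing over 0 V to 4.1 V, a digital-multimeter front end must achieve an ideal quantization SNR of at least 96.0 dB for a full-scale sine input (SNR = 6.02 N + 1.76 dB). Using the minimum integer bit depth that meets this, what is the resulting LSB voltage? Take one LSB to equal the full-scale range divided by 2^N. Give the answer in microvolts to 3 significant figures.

62.6 µV

Span = 4.1 V.
6.02 N + 1.76 ≥ 96.0 gives N ≥ 15.654, so the minimum integer is 16.
LSB = 4.1 V ÷ 2^16 = 4.1/65536 V = 62.6 µV.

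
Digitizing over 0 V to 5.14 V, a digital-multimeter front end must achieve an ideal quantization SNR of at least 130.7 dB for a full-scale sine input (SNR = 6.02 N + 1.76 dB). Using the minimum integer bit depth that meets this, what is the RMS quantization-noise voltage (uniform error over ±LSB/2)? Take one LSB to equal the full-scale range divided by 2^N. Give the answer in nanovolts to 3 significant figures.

354 nV

Span = 5.14 V.
Required N = ⌈(130.7 − 1.76)/6.02⌉ = ⌈21.419⌉ = 22.
LSB = 5.14 V ÷ 2^22 = 5.14/4194304 V = 1.2255 µV.
σ_q = LSB/√12 = 1.2255 µV/3.4641 = 354 nV.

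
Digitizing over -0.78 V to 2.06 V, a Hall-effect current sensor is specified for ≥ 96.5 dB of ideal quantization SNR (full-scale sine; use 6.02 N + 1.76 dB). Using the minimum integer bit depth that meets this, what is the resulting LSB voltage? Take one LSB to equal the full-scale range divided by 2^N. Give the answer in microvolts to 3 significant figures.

43.3 µV

Span: 2.06 V − (-0.78 V) = 2.84 V.
6.02 N + 1.76 ≥ 96.5 gives N ≥ 15.738, so the minimum integer is 16.
LSB = 2.84 V / 2^16 = 43.3 µV.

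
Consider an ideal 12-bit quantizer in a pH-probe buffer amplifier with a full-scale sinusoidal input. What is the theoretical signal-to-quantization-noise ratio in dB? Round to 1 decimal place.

6.02(12) + 1.76 = 72.24 + 1.76 = 74.00 dB.

74.0 dB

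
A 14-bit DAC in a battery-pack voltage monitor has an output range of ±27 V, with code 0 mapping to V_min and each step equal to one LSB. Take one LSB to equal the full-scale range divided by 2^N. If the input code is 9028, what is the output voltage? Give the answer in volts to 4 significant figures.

The full-scale span is 27 − (-27) = 54 V. LSB = 54 V / 2^14.
V_out = V_min + code × LSB = -27 V + 9028 × 54 V / 16384
      = -27 + 29.7554 = 2.75537 V.

2.755 V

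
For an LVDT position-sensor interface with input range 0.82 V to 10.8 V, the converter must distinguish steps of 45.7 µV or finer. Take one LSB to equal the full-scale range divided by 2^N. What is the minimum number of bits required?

18 bits

The full-scale span is 10.8 − (0.82) = 9.98 V.
Required number of levels: 9.98/45.7 µV = 218380; smallest N with 2^N ≥ that is 18.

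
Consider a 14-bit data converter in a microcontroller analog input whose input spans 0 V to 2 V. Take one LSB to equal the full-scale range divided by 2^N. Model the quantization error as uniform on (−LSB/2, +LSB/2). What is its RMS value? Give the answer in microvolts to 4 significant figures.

Span = 2 V.
LSB = 2 V / 2^14 = 122.070 µV.
RMS of a uniform error over width LSB is LSB/√12 = 35.24 µV.

35.24 µV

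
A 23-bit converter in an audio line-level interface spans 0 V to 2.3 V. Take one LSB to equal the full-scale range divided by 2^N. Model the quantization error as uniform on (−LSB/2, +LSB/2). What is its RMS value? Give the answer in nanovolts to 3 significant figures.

79.1 nV

Span = 2.3 V.
LSB = 2.3 V ÷ 2^23 = 2.3/8388608 V = 274.18 nV.
For a uniform distribution on [−LSB/2, +LSB/2], V_rms = LSB/√12 = 274.18 nV/3.4641 = 79.1 nV.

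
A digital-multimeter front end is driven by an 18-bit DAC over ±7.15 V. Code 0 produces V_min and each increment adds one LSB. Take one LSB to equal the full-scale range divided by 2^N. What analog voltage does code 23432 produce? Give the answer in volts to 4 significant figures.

-5.872 V

Span: 7.15 V − (-7.15 V) = 14.3 V. LSB = 14.3 V / 2^18.
V_out = V_min + code × LSB = -7.15 V + 23432 × 14.3 V / 262144
      = -7.15 + 1.27822 = -5.87178 V.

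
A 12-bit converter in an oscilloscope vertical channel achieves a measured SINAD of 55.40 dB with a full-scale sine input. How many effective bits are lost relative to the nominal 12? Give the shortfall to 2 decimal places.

3.09 bits

ENOB = (SINAD − 1.76)/6.02 = (55.40 − 1.76)/6.02 = 8.9103 bits.
12 − 8.9103 = 3.09 bits below nominal.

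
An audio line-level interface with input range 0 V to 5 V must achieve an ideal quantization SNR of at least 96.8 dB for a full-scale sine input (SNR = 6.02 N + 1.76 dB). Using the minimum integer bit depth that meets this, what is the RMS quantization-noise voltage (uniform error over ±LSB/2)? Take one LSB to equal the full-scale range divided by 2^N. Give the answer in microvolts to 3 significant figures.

22.0 µV

Full-scale range = 5 V.
N ≥ (96.8 − 1.76)/6.02 = 15.787 → N_min = 16.
LSB = 5 V / 2^16 = 76.294 µV.
σ_q = LSB/√12 = 76.294 µV/3.4641 = 22.0 µV.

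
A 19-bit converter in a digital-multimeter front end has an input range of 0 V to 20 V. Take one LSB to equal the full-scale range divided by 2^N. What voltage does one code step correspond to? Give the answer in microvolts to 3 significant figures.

V_FS = 20 V.
2^19 = 524288 levels.
LSB = 20 V / 2^19 = 38.1 µV.

38.1 µV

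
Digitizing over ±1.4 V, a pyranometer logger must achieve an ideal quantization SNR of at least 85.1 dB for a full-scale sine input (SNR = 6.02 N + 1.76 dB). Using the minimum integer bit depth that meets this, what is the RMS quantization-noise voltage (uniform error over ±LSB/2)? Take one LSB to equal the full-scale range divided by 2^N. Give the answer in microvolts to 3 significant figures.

Span: 1.4 V − (-1.4 V) = 2.8 V.
6.02 N + 1.76 ≥ 85.1 gives N ≥ 13.844, so the minimum integer is 14.
One LSB is 2.8 V / 16384 = 170.90 µV.
RMS noise = LSB/√12 = 49.3 µV.

49.3 µV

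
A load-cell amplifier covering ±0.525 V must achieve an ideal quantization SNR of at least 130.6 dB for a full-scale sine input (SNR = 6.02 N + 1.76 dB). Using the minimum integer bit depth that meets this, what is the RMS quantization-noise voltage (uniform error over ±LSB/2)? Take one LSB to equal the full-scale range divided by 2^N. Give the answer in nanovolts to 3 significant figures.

72.3 nV

The full-scale span is 0.525 − (-0.525) = 1.05 V.
6.02 N + 1.76 ≥ 130.6 gives N ≥ 21.402, so the minimum integer is 22.
Step size = 1.05/4194304 V = 250.34 nV.
V_rms = LSB/√12 = 72.3 nV.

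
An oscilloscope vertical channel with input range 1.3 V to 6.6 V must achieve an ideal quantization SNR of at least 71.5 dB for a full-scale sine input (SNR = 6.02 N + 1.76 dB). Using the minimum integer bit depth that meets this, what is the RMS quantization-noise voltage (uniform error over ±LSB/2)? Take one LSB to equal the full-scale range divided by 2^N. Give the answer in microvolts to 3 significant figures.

Range = 6.6 − (1.3) = 5.3 V.
Solving 6.02 N ≥ 71.5 − 1.76: N ≥ 11.585. Round up → N = 12.
One LSB is 5.3 V / 4096 = 1.2939 mV.
V_rms = LSB/√12 = 374 µV.

374 µV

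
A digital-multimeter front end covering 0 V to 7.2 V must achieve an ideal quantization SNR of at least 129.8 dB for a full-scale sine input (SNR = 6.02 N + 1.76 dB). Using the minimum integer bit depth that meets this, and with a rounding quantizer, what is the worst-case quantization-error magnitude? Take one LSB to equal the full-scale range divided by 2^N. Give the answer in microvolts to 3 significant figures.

0.858 µV

Span = 7.2 V.
Required N = ⌈(129.8 − 1.76)/6.02⌉ = ⌈21.269⌉ = 22.
LSB = 7.2 V / 2^22 = 1.7166 µV.
Max error for round-to-nearest is LSB/2 = 0.858 µV.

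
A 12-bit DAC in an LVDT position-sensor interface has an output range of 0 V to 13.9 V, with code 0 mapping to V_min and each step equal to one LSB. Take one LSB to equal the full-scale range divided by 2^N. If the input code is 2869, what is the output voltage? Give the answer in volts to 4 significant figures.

9.736 V

V_FS = 13.9 V. LSB = 13.9 V / 2^12.
V_out = V_min + code × LSB = 0 V + 2869 × 13.9 V / 4096
      = 0 + 9.73611 = 9.73611 V.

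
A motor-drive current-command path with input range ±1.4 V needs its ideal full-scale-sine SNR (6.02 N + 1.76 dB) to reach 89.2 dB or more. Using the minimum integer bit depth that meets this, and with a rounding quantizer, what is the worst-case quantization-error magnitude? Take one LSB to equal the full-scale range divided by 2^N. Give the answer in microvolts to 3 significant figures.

The full-scale span is 1.4 − (-1.4) = 2.8 V.
N ≥ (89.2 − 1.76)/6.02 = 14.525 → N_min = 15.
LSB = 2.8 V / 2^15 = 85.449 µV.
Half an LSB is 42.7 µV.

42.7 µV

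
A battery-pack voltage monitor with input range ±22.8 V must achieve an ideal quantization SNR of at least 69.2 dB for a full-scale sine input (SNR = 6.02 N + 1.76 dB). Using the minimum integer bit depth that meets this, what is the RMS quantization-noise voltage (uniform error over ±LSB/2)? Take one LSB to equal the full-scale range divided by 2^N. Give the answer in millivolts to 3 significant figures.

Span: 22.8 V − (-22.8 V) = 45.6 V.
Required N = ⌈(69.2 − 1.76)/6.02⌉ = ⌈11.203⌉ = 12.
One LSB is 45.6 V / 4096 = 11.133 mV.
RMS noise = LSB/√12 = 3.21 mV.

3.21 mV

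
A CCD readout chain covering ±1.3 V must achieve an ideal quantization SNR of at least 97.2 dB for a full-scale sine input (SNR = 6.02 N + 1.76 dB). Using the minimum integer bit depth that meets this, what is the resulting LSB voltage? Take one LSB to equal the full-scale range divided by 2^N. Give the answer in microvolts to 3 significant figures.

Span: 1.3 V − (-1.3 V) = 2.6 V.
Required N = ⌈(97.2 − 1.76)/6.02⌉ = ⌈15.854⌉ = 16.
Step size = 2.6/65536 V = 39.7 µV.

39.7 µV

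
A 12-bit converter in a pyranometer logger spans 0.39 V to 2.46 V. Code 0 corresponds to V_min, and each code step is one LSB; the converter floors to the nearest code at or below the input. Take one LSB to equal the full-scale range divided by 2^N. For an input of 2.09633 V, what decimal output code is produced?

Full-scale range = 2.46 V − (0.39 V) = 2.07 V. LSB = 2.07 V / 2^12 ≈ 0.5054 mV.
V_in − V_min = 2.09633 − (0.39) = 1.70633 V.
Divide by LSB: 1.70633 × 4096/2.07 = 3376.3902.
Truncating gives code 3376.

3376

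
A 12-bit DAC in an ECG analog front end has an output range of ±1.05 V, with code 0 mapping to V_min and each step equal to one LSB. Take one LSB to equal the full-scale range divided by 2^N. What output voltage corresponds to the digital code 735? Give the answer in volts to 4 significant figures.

-0.6732 V

The full-scale span is 1.05 − (-1.05) = 2.1 V. LSB = 2.1 V / 2^12.
V_out = V_min + code × LSB = -1.05 V + 735 × 2.1 V / 4096
      = -1.05 V + 0.376831 V = -0.673169 V.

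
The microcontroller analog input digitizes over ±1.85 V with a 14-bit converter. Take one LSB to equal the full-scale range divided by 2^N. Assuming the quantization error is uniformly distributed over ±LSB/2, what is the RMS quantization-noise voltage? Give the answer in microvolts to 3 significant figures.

Range = 1.85 − (-1.85) = 3.7 V.
One LSB is 3.7 V / 16384 = 225.83 µV.
V_rms = LSB/√12 = 225.83 µV / √12 = 65.2 µV.

65.2 µV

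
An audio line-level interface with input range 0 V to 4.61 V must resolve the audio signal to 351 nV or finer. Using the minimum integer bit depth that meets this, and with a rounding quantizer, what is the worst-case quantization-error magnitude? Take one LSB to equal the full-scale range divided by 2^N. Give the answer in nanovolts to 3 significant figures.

Span = 4.61 V.
Required number of levels: 4.61/351 nV = 1.3134e7; smallest N with 2^N ≥ that is 24.
One LSB is 4.61 V / 16777216 = 274.78 nV.
|e|_max = LSB/2 = 137 nV.

137 nV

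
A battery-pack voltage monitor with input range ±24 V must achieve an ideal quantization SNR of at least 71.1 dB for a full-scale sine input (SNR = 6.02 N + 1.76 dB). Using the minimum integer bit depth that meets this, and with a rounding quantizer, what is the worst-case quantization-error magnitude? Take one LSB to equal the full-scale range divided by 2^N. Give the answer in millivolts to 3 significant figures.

5.86 mV

The full-scale span is 24 − (-24) = 48 V.
Required N = ⌈(71.1 − 1.76)/6.02⌉ = ⌈11.518⌉ = 12.
One LSB is 48 V / 4096 = 11.719 mV.
|e|_max = LSB/2 = 5.86 mV.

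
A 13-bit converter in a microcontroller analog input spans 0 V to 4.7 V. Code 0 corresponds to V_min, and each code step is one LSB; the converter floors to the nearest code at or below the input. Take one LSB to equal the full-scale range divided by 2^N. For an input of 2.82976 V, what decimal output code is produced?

V_FS = 4.7 V. LSB = 4.7 V / 2^13 ≈ 0.5737 mV.
(V_in − V_min) × 2^13/range = (2.82976 − (0)) × 8192/4.7 = 4932.211.
Floor → code = 4932.

4932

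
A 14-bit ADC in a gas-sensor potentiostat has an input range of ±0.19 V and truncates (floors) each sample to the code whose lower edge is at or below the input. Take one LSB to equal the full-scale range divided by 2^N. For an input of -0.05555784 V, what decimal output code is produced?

Range = 0.19 − (-0.19) = 0.38 V. LSB = 0.38 V / 2^14 ≈ 23.19 µV.
(V_in − V_min) × 2^14/range = (-0.05555784 − (-0.19)) × 16384/0.38 = 5796.580.
Floor → code = 5796.

5796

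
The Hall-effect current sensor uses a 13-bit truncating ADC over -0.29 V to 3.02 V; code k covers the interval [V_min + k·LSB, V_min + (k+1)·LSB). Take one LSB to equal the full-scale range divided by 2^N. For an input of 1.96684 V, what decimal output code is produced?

5585

Span: 3.02 V − (-0.29 V) = 3.31 V. LSB = 3.31 V / 2^13 ≈ 404.1 µV.
code = ⌊(V_in − V_min)/LSB⌋ = ⌊(V_in − V_min) × 2^13 / range⌋
     = ⌊(1.96684 − (-0.29)) × 8192 / 3.31⌋ = ⌊2.25684 × 8192/3.31⌋
     = ⌊5585.509⌋ = 5585.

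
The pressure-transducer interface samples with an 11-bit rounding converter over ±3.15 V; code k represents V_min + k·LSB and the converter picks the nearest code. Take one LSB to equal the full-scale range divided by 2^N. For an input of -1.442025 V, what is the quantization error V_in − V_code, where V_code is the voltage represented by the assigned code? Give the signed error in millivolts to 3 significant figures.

+0.700 mV

Full-scale range = 3.15 V − (-3.15 V) = 6.3 V. LSB = 6.3 V / 2^11 ≈ 3.076 mV.
(V_in − V_min)/LSB = (-1.442025 − (-3.15)) × 2048/6.3 = 555.2274 → nearest code k = 555.
V_code = -3.15 + (555/2048) × 6.3 = -1.442724609 V.
Error = V_in − V_code = -1.442025 − (-1.442724609) = +0.700 mV.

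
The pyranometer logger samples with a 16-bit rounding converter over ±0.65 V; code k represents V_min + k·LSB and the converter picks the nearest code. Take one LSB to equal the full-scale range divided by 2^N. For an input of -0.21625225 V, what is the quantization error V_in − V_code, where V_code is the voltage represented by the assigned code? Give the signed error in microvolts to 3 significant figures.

Range = 0.65 − (-0.65) = 1.3 V. LSB = 1.3 V / 2^16 ≈ 19.84 µV.
(-0.21625225 − (-0.65)) / LSB = 0.43374775 × 65536/1.3 = 21866.2250. Nearest integer: k = 21866.
V_code = V_min + k × range/2^16 = -0.65 + 21866 × 1.3/65536 = -0.21625671387 V.
V_in − V_code = -0.21625225 − (-0.21625671387) = +4.46 µV.

+4.46 µV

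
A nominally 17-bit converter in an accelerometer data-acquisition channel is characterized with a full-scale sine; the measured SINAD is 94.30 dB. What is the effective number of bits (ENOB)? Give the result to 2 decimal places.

15.37 bits

ENOB = (94.30 − 1.76)/6.02 = 15.3721 bits.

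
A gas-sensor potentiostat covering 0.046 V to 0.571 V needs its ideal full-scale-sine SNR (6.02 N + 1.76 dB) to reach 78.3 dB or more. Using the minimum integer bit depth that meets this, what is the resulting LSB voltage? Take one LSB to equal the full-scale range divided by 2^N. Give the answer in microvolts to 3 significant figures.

64.1 µV

Span: 0.571 V − (0.046 V) = 0.525 V.
6.02 N + 1.76 ≥ 78.3 gives N ≥ 12.714, so the minimum integer is 13.
One LSB is 0.525 V / 8192 = 64.1 µV.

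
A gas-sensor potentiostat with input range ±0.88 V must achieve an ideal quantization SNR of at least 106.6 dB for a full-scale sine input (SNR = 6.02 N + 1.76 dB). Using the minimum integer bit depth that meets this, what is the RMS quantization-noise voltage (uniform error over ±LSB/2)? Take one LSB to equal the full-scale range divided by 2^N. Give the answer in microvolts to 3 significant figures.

Full-scale range = 0.88 V − (-0.88 V) = 1.76 V.
Required N = ⌈(106.6 − 1.76)/6.02⌉ = ⌈17.415⌉ = 18.
LSB = 1.76 V / 2^18 = 6.7139 µV.
σ_q = LSB/√12 = 6.7139 µV/3.4641 = 1.94 µV.

1.94 µV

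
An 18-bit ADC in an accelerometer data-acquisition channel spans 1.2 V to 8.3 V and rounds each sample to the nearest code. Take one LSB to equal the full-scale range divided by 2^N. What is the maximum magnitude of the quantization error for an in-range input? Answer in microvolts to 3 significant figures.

13.5 µV

Full-scale range = 8.3 V − (1.2 V) = 7.1 V.
LSB = 7.1 V / 2^18 = 27.084 µV.
|e|_max = LSB/2 = 13.5 µV.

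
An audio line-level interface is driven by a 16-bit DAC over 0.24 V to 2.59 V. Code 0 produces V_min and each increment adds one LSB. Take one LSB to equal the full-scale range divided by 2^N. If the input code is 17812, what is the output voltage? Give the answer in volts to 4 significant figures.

Range = 2.59 − (0.24) = 2.35 V. LSB = 2.35 V / 2^16.
Output = V_min + (17812/65536) × range = 0.24 + 0.271790 × 2.35 V
      = 0.24 + 0.638705 = 0.878705 V.

0.8787 V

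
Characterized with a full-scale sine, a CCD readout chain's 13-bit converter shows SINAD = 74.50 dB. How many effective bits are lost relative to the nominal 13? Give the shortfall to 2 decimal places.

ENOB = (SINAD − 1.76)/6.02 = (74.50 − 1.76)/6.02 = 12.0831 bits.
13 − 12.0831 = 0.92 bits below nominal.

0.92 bits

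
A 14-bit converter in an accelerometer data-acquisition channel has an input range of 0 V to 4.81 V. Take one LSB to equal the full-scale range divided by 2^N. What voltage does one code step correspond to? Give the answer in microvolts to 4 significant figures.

293.6 µV

Span = 4.81 V.
There are 2^14 = 16384 steps.
One LSB is 4.81 V / 16384 = 293.6 µV.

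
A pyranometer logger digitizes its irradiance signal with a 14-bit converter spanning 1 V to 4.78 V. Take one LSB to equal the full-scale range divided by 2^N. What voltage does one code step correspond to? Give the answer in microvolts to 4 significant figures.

230.7 µV

Full-scale range = 4.78 V − (1 V) = 3.78 V.
There are 2^14 = 16384 steps.
LSB = 3.78 V / 2^14 = 230.7 µV.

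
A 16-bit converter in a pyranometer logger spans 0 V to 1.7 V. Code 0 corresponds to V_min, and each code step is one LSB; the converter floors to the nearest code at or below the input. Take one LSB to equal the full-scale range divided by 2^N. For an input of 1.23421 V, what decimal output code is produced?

47579

Span = 1.7 V. LSB = 1.7 V / 2^16 ≈ 25.94 µV.
(V_in − V_min) × 2^16/range = (1.23421 − (0)) × 65536/1.7 = 47579.522.
Floor → code = 47579.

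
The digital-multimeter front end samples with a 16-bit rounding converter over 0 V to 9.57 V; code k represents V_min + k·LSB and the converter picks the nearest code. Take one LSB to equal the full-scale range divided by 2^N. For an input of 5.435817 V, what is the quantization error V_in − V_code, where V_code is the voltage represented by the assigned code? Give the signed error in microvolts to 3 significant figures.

−23.6 µV

Full-scale range = 9.57 V. LSB = 9.57 V / 2^16 ≈ 146.0 µV.
Position in LSBs: (5.435817 − (0)) × 65536/9.57 = 37224.8383; rounding gives k = 37225.
Reconstructed level: 0 + 37225 × 9.57/65536 V = 5.4358406067 V.
V_in − V_code = 5.435817 − (5.4358406067) = −23.6 µV.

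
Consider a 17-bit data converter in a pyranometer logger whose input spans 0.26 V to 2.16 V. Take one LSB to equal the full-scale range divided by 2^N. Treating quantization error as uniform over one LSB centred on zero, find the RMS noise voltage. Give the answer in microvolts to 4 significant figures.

4.185 µV

The full-scale span is 2.16 − (0.26) = 1.9 V.
One LSB is 1.9 V / 131072 = 14.4958 µV.
V_rms = LSB/√12 = 14.4958 µV / √12 = 4.185 µV.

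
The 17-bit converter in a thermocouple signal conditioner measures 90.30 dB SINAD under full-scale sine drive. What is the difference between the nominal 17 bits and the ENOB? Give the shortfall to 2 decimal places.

2.29 bits

ENOB = (SINAD − 1.76)/6.02 = (90.30 − 1.76)/6.02 = 14.7076 bits.
Shortfall = 17 − 14.7076 = 2.2924 bits.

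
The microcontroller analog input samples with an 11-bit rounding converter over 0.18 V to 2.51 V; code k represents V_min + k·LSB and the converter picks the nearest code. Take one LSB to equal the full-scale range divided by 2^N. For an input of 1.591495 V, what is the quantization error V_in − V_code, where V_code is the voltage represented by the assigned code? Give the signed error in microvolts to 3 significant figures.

The full-scale span is 2.51 − (0.18) = 2.33 V. LSB = 2.33 V / 2^11 ≈ 1.138 mV.
(1.591495 − (0.18)) / LSB = 1.411495 × 2048/2.33 = 1240.6617. Nearest integer: k = 1241.
V_code = 0.18 + (1241/2048) × 2.33 = 1.591879883 V.
Error = V_in − V_code = 1.591495 − (1.591879883) = −385 µV.

−385 µV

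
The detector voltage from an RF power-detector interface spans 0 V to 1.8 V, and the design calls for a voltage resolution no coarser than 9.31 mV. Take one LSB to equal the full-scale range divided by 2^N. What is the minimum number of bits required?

8 bits

Range is 1.8 V.
Required number of levels: 1.8/9.31 mV = 193.34; smallest N with 2^N ≥ that is 8.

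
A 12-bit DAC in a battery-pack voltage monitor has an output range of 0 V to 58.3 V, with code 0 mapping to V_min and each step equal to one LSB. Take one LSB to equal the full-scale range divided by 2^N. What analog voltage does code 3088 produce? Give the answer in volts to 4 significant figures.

V_FS = 58.3 V. LSB = 58.3 V / 2^12.
V_out = V_min + code × LSB = 0 V + 3088 × 58.3 V / 4096
      = 0 + 43.9527 = 43.9527 V.

43.95 V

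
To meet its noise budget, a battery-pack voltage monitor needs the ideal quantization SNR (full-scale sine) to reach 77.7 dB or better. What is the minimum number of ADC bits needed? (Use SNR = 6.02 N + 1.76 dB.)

13 bits

Solving 6.02 N ≥ 77.7 − 1.76: N ≥ 12.615. Round up → N = 13.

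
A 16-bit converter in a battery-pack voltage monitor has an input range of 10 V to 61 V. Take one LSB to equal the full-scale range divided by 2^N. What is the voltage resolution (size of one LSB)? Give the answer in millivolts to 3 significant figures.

0.778 mV

The full-scale span is 61 − (10) = 51 V.
Number of codes = 2^16 = 65536.
One LSB is 51 V / 65536 = 0.778 mV.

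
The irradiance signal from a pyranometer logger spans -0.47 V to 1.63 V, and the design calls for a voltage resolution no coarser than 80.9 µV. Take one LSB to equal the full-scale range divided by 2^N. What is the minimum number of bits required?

15 bits

Full-scale range = 1.63 V − (-0.47 V) = 2.1 V.
Required number of levels: 2.1/80.9 µV = 25958; smallest N with 2^N ≥ that is 15.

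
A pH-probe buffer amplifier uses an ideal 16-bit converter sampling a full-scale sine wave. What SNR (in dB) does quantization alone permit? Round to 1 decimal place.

SNR = 6.02·16 + 1.76 = 98.08 dB.

98.1 dB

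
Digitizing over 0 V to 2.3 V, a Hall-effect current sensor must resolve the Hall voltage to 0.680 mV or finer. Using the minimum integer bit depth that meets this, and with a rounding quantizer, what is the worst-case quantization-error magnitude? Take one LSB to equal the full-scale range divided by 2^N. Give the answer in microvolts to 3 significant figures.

281 µV

Full-scale range = 2.3 V.
Required number of levels: 2.3/0.680 mV = 3382.4; smallest N with 2^N ≥ that is 12.
One LSB is 2.3 V / 4096 = 0.56152 mV.
Max error for round-to-nearest is LSB/2 = 281 µV.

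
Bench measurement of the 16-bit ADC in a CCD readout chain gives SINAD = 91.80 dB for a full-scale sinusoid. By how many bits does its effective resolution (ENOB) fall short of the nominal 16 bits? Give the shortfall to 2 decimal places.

1.04 bits

Effective bits = (91.80 − 1.76)/6.02 = 14.9568.
Shortfall = 16 − 14.9568 = 1.0432 bits.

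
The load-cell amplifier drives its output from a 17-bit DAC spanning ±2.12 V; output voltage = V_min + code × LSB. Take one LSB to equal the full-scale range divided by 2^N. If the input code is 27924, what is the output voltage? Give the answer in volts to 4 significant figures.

-1.217 V

Full-scale range = 2.12 V − (-2.12 V) = 4.24 V. LSB = 4.24 V / 2^17.
V_out = -2.12 + 27924 × (4.24/131072) V
      = -2.12 + 0.903303 = -1.21670 V.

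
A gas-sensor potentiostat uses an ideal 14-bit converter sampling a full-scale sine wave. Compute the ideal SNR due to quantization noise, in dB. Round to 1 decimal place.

SNR = 6.02·14 + 1.76 = 86.04 dB.

86.0 dB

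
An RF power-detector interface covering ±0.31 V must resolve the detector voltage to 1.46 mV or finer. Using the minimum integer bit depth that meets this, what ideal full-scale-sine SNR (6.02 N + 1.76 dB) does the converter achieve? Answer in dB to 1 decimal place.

55.9 dB

Full-scale range = 0.31 V − (-0.31 V) = 0.62 V.
0.62 V / 1.46 mV = 424.7. Since 2^8 = 256 and 2^9 = 512, N = 9.
Ideal SNR at N = 9: 6.02·9 + 1.76 = 55.9 dB.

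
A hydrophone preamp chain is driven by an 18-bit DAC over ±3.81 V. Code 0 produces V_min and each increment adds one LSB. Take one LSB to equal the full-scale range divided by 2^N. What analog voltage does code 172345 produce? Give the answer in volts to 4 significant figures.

1.200 V

Full-scale range = 3.81 V − (-3.81 V) = 7.62 V. LSB = 7.62 V / 2^18.
V_out = V_min + code × LSB = -3.81 V + 172345 × 7.62 V / 262144
      = -3.81 V + 5.00972 V = 1.19972 V.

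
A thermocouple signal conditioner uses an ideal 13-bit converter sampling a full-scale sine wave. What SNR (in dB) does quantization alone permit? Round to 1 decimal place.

80.0 dB

Ideal quantization SNR: 6.02 × 13 + 1.76 dB = 80.0 dB.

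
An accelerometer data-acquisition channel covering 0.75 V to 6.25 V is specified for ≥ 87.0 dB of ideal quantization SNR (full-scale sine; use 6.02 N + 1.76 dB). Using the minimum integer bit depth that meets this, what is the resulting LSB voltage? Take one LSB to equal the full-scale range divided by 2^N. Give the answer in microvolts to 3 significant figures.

Range = 6.25 − (0.75) = 5.5 V.
Solving 6.02 N ≥ 87.0 − 1.76: N ≥ 14.159. Round up → N = 15.
Step size = 5.5/32768 V = 168 µV.

168 µV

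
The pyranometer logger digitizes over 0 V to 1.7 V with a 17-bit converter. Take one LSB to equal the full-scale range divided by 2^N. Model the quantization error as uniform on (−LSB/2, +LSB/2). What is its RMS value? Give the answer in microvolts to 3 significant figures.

3.74 µV

Full-scale range = 1.7 V.
LSB = 1.7 V / 2^17 = 12.970 µV.
σ_q = LSB/√12 = 12.970 µV/3.4641 = 3.74 µV.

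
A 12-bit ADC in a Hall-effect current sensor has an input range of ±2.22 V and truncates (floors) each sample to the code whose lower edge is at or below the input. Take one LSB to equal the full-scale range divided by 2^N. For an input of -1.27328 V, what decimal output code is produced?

873

Span: 2.22 V − (-2.22 V) = 4.44 V. LSB = 4.44 V / 2^12 ≈ 1.084 mV.
(V_in − V_min) × 2^12/range = (-1.27328 − (-2.22)) × 4096/4.44 = 873.371.
Floor → code = 873.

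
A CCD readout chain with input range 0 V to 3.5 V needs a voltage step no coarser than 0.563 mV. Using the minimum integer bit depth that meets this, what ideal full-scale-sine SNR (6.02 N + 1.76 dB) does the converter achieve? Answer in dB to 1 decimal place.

80.0 dB

V_FS = 3.5 V.
Required number of levels: 3.5/0.563 mV = 6216.7; smallest N with 2^N ≥ that is 13.
6.02(13) + 1.76 = 80.02 dB.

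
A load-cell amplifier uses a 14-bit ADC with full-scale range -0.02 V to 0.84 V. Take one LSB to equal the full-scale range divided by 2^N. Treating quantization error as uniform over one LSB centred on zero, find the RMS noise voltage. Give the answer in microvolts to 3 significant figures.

Range = 0.84 − (-0.02) = 0.86 V.
One LSB is 0.86 V / 16384 = 52.490 µV.
V_rms = LSB/√12 = 52.490 µV / √12 = 15.2 µV.

15.2 µV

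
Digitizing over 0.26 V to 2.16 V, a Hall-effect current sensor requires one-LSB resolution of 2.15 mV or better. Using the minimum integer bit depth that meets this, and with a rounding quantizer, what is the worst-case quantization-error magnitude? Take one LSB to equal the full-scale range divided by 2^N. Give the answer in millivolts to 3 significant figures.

Full-scale range = 2.16 V − (0.26 V) = 1.9 V.
1.9 V / 2.15 mV = 883.7. Since 2^9 = 512 and 2^10 = 1024, N = 10.
One LSB is 1.9 V / 1024 = 1.8555 mV.
Half an LSB is 0.928 mV.

0.928 mV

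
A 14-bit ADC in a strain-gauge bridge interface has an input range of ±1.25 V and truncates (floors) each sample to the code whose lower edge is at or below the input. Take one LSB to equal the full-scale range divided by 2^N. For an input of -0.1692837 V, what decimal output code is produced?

7082

Range = 1.25 − (-1.25) = 2.5 V. LSB = 2.5 V / 2^14 ≈ 152.6 µV.
code = ⌊(V_in − V_min)/LSB⌋ = ⌊(V_in − V_min) × 2^14 / range⌋
     = ⌊(-0.1692837 − (-1.25)) × 16384 / 2.5⌋ = ⌊1.0807163 × 16384/2.5⌋
     = ⌊7082.582⌋ = 7082.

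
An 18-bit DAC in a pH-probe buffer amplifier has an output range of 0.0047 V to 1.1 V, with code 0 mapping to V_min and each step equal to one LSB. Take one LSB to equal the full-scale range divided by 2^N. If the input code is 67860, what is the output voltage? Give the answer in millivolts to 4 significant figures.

288.2 mV

The full-scale span is 1.1 − (0.0047) = 1.0953 V. LSB = 1.0953 V / 2^18.
Output = V_min + (67860/262144) × range = 0.0047 + 0.258865 × 1.0953 V
      = 0.0047 V + 0.283535 V = 0.288235 V.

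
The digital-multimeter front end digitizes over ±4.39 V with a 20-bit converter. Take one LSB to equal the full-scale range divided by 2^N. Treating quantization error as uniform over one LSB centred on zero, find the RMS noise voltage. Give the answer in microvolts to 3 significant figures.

2.42 µV

Span: 4.39 V − (-4.39 V) = 8.78 V.
Step size = 8.78/1048576 V = 8.3733 µV.
σ_q = LSB/√12 = 8.3733 µV/3.4641 = 2.42 µV.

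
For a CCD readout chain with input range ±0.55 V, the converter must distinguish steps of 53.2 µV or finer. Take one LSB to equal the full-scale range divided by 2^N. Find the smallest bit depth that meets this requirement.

The full-scale span is 0.55 − (-0.55) = 1.1 V.
Required number of levels: 1.1/53.2 µV = 20677; smallest N with 2^N ≥ that is 15.

15 bits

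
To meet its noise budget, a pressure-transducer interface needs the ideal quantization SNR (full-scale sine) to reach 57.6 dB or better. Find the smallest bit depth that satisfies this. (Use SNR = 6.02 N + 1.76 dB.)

Required N = ⌈(57.6 − 1.76)/6.02⌉ = ⌈9.276⌉ = 10.

10 bits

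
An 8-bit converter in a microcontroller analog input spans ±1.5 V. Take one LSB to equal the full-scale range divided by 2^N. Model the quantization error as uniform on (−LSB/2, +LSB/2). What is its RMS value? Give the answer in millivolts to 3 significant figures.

3.38 mV

Range = 1.5 − (-1.5) = 3 V.
LSB = 3 V / 2^8 = 11.719 mV.
σ_q = LSB/√12 = 11.719 mV/3.4641 = 3.38 mV.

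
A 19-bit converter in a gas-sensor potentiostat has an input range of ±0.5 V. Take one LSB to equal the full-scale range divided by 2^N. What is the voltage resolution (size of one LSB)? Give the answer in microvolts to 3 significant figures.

Full-scale range = 0.5 V − (-0.5 V) = 1 V.
Number of codes = 2^19 = 524288.
LSB = 1 V ÷ 2^19 = 1/524288 V = 1.91 µV.

1.91 µV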